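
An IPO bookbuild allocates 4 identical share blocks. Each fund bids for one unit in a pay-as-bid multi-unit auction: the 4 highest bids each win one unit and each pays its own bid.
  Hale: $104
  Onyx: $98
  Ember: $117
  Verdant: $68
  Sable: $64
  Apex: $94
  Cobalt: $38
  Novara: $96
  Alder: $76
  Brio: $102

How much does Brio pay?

Brio pays $102

Bids ranked high→low: 117 (Ember), 104 (Hale), 102 (Brio), 98 (Onyx), 96 (Novara), 94 (Apex), …
The 4 highest are Ember, Hale, Brio, Onyx.
Brio wins → own bid $102.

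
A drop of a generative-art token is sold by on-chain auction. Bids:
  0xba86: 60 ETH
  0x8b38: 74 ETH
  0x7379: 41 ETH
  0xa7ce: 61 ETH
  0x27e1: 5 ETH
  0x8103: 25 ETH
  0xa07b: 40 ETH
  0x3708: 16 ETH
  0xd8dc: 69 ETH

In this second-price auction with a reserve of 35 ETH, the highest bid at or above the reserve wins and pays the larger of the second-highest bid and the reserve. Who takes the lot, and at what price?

0x8b38 pays 69 ETH

Bids in order: 74 (0x8b38) > 69 (0xd8dc) > 61 (0xa7ce) > 60 (0xba86) > 41 (0x7379) > 40 (0xa07b) > …
Highest eligible bid: 0x8b38 at 74 ETH.
Second-highest bid 69 ETH exceeds the reserve 35 ETH → payment 69 ETH.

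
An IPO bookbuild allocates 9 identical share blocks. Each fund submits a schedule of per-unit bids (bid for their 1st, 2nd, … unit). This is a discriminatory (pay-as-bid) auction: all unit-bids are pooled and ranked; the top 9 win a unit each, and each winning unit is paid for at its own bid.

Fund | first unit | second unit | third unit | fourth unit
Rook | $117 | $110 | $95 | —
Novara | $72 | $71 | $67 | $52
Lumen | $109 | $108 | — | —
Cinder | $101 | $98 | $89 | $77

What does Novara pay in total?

Novara pays $0

Pooled unit-bids ranked (top 9): 117 (Rook-1), 110 (Rook-2), 109 (Lumen-1), 108 (Lumen-2), 101 (Cinder-1), 98 (Cinder-2), 95 (Rook-3), 89 (Cinder-3), 77 (Cinder-4)
Next rejected bid: $72 (not a price — pay-as-bid).
Novara wins no units.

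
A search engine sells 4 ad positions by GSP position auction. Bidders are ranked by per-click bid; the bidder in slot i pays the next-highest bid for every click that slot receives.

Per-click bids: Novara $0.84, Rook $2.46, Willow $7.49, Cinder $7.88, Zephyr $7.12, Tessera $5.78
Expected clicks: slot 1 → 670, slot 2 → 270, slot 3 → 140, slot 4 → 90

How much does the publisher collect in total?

Total revenue: $7971.30

Per-click bids in order: $7.88 (Cinder) > $7.49 (Willow) > $7.12 (Zephyr) > $5.78 (Tessera) > $2.46 (Rook) > …
Slot 1: Cinder pays $7.49 × 670 = $5018.30
Slot 2: Willow pays $7.12 × 270 = $1922.40
Slot 3: Zephyr pays $5.78 × 140 = $809.20
Slot 4: Tessera pays $2.46 × 90 = $221.40
Total = $7971.30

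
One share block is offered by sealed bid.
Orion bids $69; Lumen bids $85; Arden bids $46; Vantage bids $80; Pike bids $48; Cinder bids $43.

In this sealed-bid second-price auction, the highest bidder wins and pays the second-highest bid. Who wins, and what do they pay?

Bids ranked: 85 (Lumen) > 80 (Vantage) > 69 (Orion) > 48 (Pike) > 46 (Arden) > 43 (Cinder)
Lumen wins with the highest bid; price is set by the runner-up at $80.

Lumen pays $80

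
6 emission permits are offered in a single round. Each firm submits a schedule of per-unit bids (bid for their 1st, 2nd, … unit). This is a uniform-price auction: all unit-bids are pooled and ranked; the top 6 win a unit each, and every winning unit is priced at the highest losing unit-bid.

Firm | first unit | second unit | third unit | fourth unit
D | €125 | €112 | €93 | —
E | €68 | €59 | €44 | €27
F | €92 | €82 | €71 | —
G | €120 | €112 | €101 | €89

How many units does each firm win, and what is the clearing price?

D 3, G 3; clearing price €92

All unit-bids, highest first — top 6: 125 (D-1), 120 (G-1), 112 (D-2), 112 (G-2), 101 (G-3), 93 (D-3)
First bid not allocated: €92.
Allocation: D 3, G 3.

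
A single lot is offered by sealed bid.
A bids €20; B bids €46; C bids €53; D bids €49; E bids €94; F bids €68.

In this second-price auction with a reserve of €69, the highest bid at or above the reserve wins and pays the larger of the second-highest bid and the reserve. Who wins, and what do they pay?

E pays €69

Bids in order: 94 (E) > 68 (F) > 53 (C) > 49 (D) > 46 (B) > 20 (A)
Highest eligible bid: E at €94.
max(second-highest €68, reserve €69) = €69.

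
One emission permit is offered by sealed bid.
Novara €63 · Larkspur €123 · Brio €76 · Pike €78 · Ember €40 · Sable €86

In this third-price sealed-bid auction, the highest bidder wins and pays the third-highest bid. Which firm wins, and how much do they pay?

Larkspur pays €78

Sorting bids: 123 (Larkspur) > 86 (Sable) > 78 (Pike) > 76 (Brio) > 63 (Novara) > 40 (Ember)
Larkspur is highest; pays the third-highest bid, €78.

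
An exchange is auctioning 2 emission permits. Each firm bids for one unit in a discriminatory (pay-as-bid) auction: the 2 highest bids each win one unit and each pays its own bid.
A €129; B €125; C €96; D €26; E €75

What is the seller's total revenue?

Total revenue: €254

Bids ranked high→low: 129 (A), 125 (B), 96 (C), 75 (E), …
The 2 highest are A, B.
Total revenue = 129 + 125 = €254.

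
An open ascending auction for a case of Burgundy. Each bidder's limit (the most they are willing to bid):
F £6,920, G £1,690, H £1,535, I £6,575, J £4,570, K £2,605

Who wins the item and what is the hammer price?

F wins at £6,575

Rule: the price rises until one bidder remains; the winner pays the price at which the last rival dropped out.
Sorting limits: 6,920 (F) > 6,575 (I) > 4,570 (J) > 2,605 (K) > 1,690 (G) > 1,535 (H)
Once the price passes £6,575, only F is left; the hammer falls at I's limit of £6,575.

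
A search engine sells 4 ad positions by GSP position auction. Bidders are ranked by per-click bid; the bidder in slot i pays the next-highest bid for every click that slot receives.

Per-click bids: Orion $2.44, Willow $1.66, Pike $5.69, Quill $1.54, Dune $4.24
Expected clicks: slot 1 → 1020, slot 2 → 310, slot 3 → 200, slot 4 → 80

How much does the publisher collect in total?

Total revenue: $5536.40

Ranked by bid: $5.69 (Pike) > $4.24 (Dune) > $2.44 (Orion) > $1.66 (Willow) > $1.54 (Quill)
Slot 1: Pike pays $4.24 × 1020 = $4324.80
Slot 2: Dune pays $2.44 × 310 = $756.40
Slot 3: Orion pays $1.66 × 200 = $332.00
Slot 4: Willow pays $1.54 × 80 = $123.20
Total = $5536.40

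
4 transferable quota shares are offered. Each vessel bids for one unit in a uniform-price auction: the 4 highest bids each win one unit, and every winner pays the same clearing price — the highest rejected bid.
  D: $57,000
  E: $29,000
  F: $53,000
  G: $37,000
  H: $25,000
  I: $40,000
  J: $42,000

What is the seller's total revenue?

Bids ranked high→low: 57,000 (D), 53,000 (F), 42,000 (J), 40,000 (I), 37,000 (G), 29,000 (E), …
Winners (4 units): D, F, J, I.
First losing bid is G's $37,000, which sets the uniform price.
Total revenue = 4 × $37,000 = $148,000.

Total revenue: $148,000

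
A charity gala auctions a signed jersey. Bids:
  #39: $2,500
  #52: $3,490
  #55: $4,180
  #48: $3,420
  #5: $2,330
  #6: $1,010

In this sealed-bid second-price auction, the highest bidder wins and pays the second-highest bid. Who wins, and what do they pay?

#55 pays $3,490

Sealed-bid second-price auction: the highest bidder wins and pays the second-highest bid.
Bids in order: 4,180 (#55) > 3,490 (#52) > 3,420 (#48) > 2,500 (#39) > 2,330 (#5) > 1,010 (#6)
#55 wins with the highest bid; price is set by the runner-up at $3,490.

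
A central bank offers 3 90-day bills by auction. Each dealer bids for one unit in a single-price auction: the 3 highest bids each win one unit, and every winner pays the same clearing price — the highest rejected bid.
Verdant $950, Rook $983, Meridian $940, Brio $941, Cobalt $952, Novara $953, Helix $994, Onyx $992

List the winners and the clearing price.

Ordering the bids: 994 (Helix), 992 (Onyx), 983 (Rook), 953 (Novara), 952 (Cobalt), …
The 3 highest are Helix, Onyx, Rook.
Highest unsuccessful bid: $953 → clearing price.

Helix, Onyx, Rook; each pays $953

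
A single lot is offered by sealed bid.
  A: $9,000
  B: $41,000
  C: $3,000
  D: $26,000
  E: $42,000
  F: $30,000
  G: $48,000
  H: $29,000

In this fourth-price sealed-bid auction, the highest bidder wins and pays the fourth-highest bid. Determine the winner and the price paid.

G pays $30,000

Fourth-price sealed-bid auction: the highest bidder wins and pays the fourth-highest bid.
Bids in order: 48,000 (G) > 42,000 (E) > 41,000 (B) > 30,000 (F) > 29,000 (H) > 26,000 (D) > …
G is highest; pays the fourth-highest bid, $30,000.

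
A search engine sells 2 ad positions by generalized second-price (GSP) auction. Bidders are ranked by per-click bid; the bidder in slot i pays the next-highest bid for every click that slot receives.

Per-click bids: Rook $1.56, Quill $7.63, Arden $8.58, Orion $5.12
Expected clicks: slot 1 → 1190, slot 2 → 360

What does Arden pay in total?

Sorting advertisers: $8.58 (Arden) > $7.63 (Quill) > $5.12 (Orion) > …
Arden holds slot 1 → pays next bid $7.63 × 1190 clicks = $9079.70.

Arden pays $9079.70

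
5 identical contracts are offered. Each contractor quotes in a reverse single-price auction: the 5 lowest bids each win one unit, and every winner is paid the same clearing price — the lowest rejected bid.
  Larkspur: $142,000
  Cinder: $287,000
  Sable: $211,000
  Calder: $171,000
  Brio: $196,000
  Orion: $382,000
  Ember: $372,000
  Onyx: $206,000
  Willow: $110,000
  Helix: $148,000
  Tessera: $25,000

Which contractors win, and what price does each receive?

Sorting: 25,000 (Tessera), 110,000 (Willow), 142,000 (Larkspur), 148,000 (Helix), 171,000 (Calder), 196,000 (Brio), 206,000 (Onyx), …
The 5 lowest are Tessera, Willow, Larkspur, Helix, Calder.
Clearing price = lowest rejected bid = $196,000.

Tessera, Willow, Larkspur, Helix, Calder; each is paid $196,000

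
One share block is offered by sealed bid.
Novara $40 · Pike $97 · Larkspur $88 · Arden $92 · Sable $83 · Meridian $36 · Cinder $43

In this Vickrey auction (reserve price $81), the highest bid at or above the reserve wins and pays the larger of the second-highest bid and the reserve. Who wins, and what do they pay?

Bids in order: 97 (Pike) > 92 (Arden) > 88 (Larkspur) > 83 (Sable) > 43 (Cinder) > 40 (Novara) > …
Pike has the top bid at or above the reserve ($97).
Second-highest bid $92 exceeds the reserve $81 → payment $92.

Pike pays $92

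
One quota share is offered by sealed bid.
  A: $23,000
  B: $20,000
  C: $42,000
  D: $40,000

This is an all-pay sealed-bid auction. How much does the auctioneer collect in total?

Sorting bids: 42,000 (C) > 40,000 (D) > 23,000 (A) > 20,000 (B)
C wins with the top bid; all bids are sunk regardless.
Every bidder forfeits their bid regardless of winning.
Revenue = 23,000 + 20,000 + 42,000 + 40,000 = $125,000.

Total revenue: $125,000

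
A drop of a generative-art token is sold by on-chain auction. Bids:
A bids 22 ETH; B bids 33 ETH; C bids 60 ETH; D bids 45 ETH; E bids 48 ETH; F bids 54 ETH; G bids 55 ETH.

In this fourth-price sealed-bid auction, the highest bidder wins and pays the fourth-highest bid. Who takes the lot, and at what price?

C pays 48 ETH

Bids ranked: 60 (C) > 55 (G) > 54 (F) > 48 (E) > 45 (D) > 33 (B) > …
C is highest; pays the fourth-highest bid, 48 ETH.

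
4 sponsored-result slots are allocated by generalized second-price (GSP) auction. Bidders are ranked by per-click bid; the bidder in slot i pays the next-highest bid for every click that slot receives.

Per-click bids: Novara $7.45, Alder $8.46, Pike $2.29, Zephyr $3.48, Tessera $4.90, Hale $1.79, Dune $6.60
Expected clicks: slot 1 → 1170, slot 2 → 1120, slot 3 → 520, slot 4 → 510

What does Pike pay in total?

Pike pays $0.00

Sorting advertisers: $8.46 (Alder) > $7.45 (Novara) > $6.60 (Dune) > $4.90 (Tessera) > $3.48 (Zephyr) > …
Pike ranks below slot 4 → no slot, pays nothing.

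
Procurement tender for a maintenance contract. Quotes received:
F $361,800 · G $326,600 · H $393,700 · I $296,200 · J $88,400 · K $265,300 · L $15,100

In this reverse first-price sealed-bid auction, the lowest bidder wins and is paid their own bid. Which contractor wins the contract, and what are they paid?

L is paid $15,100

Bids in order: 15,100 (L) < 88,400 (J) < 265,300 (K) < 296,200 (I) < 326,600 (G) < 361,800 (F) < …
First-price: L is paid what they bid, $15,100.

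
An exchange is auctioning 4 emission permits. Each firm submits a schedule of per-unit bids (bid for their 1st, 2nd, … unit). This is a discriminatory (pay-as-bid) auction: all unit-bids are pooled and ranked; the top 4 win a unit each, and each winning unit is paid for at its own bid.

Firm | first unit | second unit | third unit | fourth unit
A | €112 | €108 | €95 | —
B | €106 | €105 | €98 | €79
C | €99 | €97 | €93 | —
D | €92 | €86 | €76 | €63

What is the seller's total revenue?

Total revenue: €431

Pooled unit-bids ranked (top 4): 112 (A-1), 108 (A-2), 106 (B-1), 105 (B-2)
Next rejected bid: €99 (not a price — pay-as-bid).
Each winning unit pays its own bid.
Revenue = 112 + 108 + 106 + 105 = €431.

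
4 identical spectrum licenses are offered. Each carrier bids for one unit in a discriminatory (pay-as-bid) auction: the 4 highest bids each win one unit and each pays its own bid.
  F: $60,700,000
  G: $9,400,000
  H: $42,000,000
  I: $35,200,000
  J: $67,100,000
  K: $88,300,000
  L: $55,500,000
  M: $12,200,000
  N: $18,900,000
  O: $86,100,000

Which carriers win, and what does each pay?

K $88,300,000, O $86,100,000, J $67,100,000, F $60,700,000

Sorting: 88,300,000 (K), 86,100,000 (O), 67,100,000 (J), 60,700,000 (F), 55,500,000 (L), 42,000,000 (H), …
Top 4: K, O, J, F.
Each winner pays its own bid: K $88,300,000, O $86,100,000, J $67,100,000, F $60,700,000.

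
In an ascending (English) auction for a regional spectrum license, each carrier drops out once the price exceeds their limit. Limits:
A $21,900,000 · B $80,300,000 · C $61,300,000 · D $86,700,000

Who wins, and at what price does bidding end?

Open ascending-bid auction: the price rises until one bidder remains; the winner pays the price at which the last rival dropped out.
Limits in order: 86,700,000 (D) > 80,300,000 (B) > 61,300,000 (C) > 21,900,000 (A)
Once the price passes $80,300,000, only D is left; the hammer falls at B's limit of $80,300,000.

D wins at $80,300,000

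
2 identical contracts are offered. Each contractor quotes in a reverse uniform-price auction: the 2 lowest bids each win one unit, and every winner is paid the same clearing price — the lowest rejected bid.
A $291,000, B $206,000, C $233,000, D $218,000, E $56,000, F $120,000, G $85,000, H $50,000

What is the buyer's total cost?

Ordering the bids: 50,000 (H), 56,000 (E), 85,000 (G), 120,000 (F), …
The 2 lowest are H, E.
First losing bid is G's $85,000, which sets the uniform price.
Total cost = 2 × $85,000 = $170,000.

Total cost: $170,000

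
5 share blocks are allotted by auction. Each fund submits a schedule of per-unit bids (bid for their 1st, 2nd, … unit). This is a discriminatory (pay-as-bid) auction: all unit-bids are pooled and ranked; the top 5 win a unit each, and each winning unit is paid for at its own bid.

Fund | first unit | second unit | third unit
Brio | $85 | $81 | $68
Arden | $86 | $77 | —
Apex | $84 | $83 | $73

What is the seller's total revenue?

Pooled unit-bids ranked (top 5): 86 (Arden-1), 85 (Brio-1), 84 (Apex-1), 83 (Apex-2), 81 (Brio-2)
Next rejected bid: $77 (not a price — pay-as-bid).
Each winning unit pays its own bid.
Revenue = 86 + 85 + 84 + 83 + 81 = $419.

Total revenue: $419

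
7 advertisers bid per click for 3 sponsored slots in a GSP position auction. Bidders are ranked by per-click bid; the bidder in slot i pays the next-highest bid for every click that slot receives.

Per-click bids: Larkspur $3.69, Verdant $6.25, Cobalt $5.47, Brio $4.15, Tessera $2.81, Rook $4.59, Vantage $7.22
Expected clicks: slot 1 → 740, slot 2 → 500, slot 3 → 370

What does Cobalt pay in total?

Per-click bids in order: $7.22 (Vantage) > $6.25 (Verdant) > $5.47 (Cobalt) > $4.59 (Rook) > …
Cobalt holds slot 3 → pays next bid $4.59 × 370 clicks = $1698.30.

Cobalt pays $1698.30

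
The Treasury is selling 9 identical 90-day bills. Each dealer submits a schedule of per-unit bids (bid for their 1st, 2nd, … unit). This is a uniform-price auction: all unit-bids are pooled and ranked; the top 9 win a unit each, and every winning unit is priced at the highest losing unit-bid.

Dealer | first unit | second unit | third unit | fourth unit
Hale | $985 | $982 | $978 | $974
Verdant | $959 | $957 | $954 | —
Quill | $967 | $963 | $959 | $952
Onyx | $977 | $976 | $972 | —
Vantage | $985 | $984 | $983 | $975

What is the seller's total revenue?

Total revenue: $8,766

All unit-bids, highest first — top 9: 985 (Hale-1), 985 (Vantage-1), 984 (Vantage-2), 983 (Vantage-3), 982 (Hale-2), 978 (Hale-3), 977 (Onyx-1), 976 (Onyx-2), 975 (Vantage-4)
First bid not allocated: $974.
Allocation: Hale 3, Onyx 2, Vantage 4. Every unit priced at $974.
Revenue = 9 × 974 = $8,766.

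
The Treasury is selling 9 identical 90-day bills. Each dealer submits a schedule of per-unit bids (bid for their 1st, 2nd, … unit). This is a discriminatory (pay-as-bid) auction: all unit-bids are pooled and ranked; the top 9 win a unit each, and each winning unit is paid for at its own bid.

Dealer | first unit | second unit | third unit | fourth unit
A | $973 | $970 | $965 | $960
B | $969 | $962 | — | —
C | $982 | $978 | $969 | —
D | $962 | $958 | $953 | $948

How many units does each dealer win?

A 3, B 2, C 3, D 1

All unit-bids, highest first — top 9: 982 (C-1), 978 (C-2), 973 (A-1), 970 (A-2), 969 (B-1), 969 (C-3), 965 (A-3), 962 (B-2), 962 (D-1)
Next rejected bid: $960 (not a price — pay-as-bid).
Allocation: A 3, B 2, C 3, D 1.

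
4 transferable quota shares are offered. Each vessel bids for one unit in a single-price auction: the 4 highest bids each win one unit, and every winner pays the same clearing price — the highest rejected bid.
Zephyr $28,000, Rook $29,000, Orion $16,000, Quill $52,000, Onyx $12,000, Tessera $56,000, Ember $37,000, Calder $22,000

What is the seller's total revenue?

Total revenue: $112,000

Ordering the bids: 56,000 (Tessera), 52,000 (Quill), 37,000 (Ember), 29,000 (Rook), 28,000 (Zephyr), 22,000 (Calder), …
Winners (4 units): Tessera, Quill, Ember, Rook.
Highest unsuccessful bid: $28,000 → clearing price.
Total revenue = 4 × $28,000 = $112,000.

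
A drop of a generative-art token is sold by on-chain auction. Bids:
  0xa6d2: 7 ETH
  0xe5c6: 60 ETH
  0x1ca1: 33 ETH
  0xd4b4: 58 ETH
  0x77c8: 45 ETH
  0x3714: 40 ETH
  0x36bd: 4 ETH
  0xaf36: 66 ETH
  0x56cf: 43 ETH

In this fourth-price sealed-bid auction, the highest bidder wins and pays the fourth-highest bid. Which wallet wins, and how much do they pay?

0xaf36 pays 45 ETH

Bids in order: 66 (0xaf36) > 60 (0xe5c6) > 58 (0xd4b4) > 45 (0x77c8) > 43 (0x56cf) > 40 (0x3714) > …
0xaf36 is highest; pays the fourth-highest bid, 45 ETH.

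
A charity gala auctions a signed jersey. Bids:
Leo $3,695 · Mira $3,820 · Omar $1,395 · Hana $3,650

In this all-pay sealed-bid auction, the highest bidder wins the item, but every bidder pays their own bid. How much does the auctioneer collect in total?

Bids in order: 3,820 (Mira) > 3,695 (Leo) > 3,650 (Hana) > 1,395 (Omar)
Every bidder forfeits their bid regardless of winning.
Revenue = 3,695 + 3,820 + 1,395 + 3,650 = $12,560.

Total revenue: $12,560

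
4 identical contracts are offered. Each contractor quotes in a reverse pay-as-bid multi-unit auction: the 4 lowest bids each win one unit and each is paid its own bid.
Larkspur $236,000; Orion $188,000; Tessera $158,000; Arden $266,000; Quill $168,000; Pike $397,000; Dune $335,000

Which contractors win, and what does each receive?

Tessera $158,000, Quill $168,000, Orion $188,000, Larkspur $236,000

Bids ranked low→high: 158,000 (Tessera), 168,000 (Quill), 188,000 (Orion), 236,000 (Larkspur), 266,000 (Arden), 335,000 (Dune), …
Lowest 4: Tessera, Quill, Orion, Larkspur.
Each winner is paid its own bid: Tessera $158,000, Quill $168,000, Orion $188,000, Larkspur $236,000.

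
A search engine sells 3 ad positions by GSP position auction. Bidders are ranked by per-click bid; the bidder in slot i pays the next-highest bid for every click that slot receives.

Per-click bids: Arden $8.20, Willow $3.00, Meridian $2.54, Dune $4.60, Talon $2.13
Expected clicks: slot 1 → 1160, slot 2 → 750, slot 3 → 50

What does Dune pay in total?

Dune pays $2250.00

Ranked by bid: $8.20 (Arden) > $4.60 (Dune) > $3.00 (Willow) > $2.54 (Meridian) > …
Dune holds slot 2 → pays next bid $3.00 × 750 clicks = $2250.00.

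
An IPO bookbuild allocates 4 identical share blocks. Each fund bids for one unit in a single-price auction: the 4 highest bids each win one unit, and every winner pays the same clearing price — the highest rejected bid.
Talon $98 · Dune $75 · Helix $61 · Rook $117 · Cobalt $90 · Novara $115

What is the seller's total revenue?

Ordering the bids: 117 (Rook), 115 (Novara), 98 (Talon), 90 (Cobalt), 75 (Dune), 61 (Helix)
The 4 highest are Rook, Novara, Talon, Cobalt.
Highest unsuccessful bid: $75 → clearing price.
Total revenue = 4 × $75 = $300.

Total revenue: $300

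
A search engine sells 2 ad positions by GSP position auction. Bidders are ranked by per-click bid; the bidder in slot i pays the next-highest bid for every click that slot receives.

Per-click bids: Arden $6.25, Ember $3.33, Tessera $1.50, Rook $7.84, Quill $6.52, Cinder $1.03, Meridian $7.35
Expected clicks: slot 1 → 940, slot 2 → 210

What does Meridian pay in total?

Meridian pays $1369.20

Per-click bids in order: $7.84 (Rook) > $7.35 (Meridian) > $6.52 (Quill) > …
Meridian holds slot 2 → pays next bid $6.52 × 210 clicks = $1369.20.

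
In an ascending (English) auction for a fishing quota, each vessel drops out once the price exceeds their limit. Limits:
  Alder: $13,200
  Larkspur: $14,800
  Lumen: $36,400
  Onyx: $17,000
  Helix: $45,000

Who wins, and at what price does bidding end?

Sorting limits: 45,000 (Helix) > 36,400 (Lumen) > 17,000 (Onyx) > 14,800 (Larkspur) > 13,200 (Alder)
Once the price passes $36,400, only Helix is left; the hammer falls at Lumen's limit of $36,400.

Helix wins at $36,400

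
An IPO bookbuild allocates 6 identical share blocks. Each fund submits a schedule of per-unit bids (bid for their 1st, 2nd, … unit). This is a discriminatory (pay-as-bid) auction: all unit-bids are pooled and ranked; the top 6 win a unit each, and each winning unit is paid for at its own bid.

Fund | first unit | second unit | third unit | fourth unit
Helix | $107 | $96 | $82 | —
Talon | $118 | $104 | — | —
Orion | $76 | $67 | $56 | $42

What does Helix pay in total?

Pooled unit-bids ranked (top 6): 118 (Talon-1), 107 (Helix-1), 104 (Talon-2), 96 (Helix-2), 82 (Helix-3), 76 (Orion-1)
Next rejected bid: $67 (not a price — pay-as-bid).
Helix's winning unit-bids: 107 + 96 + 82 = $285.

Helix pays $285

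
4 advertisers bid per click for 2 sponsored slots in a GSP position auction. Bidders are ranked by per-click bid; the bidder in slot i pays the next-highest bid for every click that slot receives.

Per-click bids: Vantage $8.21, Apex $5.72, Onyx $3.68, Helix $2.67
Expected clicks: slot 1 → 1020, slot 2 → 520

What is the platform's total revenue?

Sorting advertisers: $8.21 (Vantage) > $5.72 (Apex) > $3.68 (Onyx) > …
Slot 1: Vantage pays $5.72 × 1020 = $5834.40
Slot 2: Apex pays $3.68 × 520 = $1913.60
Total = $7748.00

Total revenue: $7748.00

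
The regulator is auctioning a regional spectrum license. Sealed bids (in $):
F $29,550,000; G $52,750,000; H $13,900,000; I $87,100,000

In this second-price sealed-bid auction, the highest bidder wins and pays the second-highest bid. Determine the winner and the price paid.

I pays $52,750,000

Bids in order: 87,100,000 (I) > 52,750,000 (G) > 29,550,000 (F) > 13,900,000 (H)
I is highest; pays the second-highest bid, $52,750,000.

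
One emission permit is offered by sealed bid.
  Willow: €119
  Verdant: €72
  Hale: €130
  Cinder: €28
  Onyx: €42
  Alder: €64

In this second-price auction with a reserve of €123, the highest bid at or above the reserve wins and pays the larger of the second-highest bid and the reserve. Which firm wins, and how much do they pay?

Hale pays €123

Rule: the highest bid at or above the reserve wins and pays the larger of the second-highest bid and the reserve.
Bids ranked: 130 (Hale) > 119 (Willow) > 72 (Verdant) > 64 (Alder) > 42 (Onyx) > 28 (Cinder)
Hale has the top bid at or above the reserve (€130).
max(second-highest €119, reserve €123) = €123.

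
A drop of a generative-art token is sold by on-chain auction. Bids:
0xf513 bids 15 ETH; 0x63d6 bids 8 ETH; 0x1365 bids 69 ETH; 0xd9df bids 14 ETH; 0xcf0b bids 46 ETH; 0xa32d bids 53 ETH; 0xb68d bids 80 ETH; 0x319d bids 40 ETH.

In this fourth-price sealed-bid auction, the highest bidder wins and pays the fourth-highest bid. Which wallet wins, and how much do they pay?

0xb68d pays 46 ETH

Sorting bids: 80 (0xb68d) > 69 (0x1365) > 53 (0xa32d) > 46 (0xcf0b) > 40 (0x319d) > 15 (0xf513) > …
0xb68d is highest; pays the fourth-highest bid, 46 ETH.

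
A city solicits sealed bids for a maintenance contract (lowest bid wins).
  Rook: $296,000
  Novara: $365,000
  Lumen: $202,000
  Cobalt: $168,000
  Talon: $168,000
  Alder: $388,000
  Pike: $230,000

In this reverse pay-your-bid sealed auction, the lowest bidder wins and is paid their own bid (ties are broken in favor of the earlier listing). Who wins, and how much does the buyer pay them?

Sorting bids: 168,000 (Cobalt) < 168,000 (Talon) < 202,000 (Lumen) < 230,000 (Pike) < 296,000 (Rook) < 365,000 (Novara) < …
Cobalt and Talon tie at $168,000; tie-break gives it to Cobalt.
Cobalt has the lowest bid and is paid exactly that: $168,000.

Cobalt is paid $168,000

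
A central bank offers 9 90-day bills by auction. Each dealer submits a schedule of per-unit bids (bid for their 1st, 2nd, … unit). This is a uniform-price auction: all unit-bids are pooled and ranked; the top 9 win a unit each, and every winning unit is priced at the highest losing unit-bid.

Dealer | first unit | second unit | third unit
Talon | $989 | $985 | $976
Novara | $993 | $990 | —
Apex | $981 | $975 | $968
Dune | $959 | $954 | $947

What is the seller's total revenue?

Total revenue: $8,586

All unit-bids, highest first — top 9: 993 (Novara-1), 990 (Novara-2), 989 (Talon-1), 985 (Talon-2), 981 (Apex-1), 976 (Talon-3), 975 (Apex-2), 968 (Apex-3), 959 (Dune-1)
First bid not allocated: $954.
Allocation: Apex 3, Dune 1, Novara 2, Talon 3. Every unit priced at $954.
Revenue = 9 × 954 = $8,586.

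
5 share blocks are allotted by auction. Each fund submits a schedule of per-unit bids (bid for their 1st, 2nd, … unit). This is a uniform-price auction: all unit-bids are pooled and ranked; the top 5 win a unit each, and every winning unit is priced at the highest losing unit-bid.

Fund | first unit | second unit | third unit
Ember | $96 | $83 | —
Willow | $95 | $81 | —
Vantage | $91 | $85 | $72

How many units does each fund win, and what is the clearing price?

Ember 2, Vantage 2, Willow 1; clearing price $81

Merging the schedules and taking the best 5: 96 (Ember-1), 95 (Willow-1), 91 (Vantage-1), 85 (Vantage-2), 83 (Ember-2)
The (k+1)-th unit-bid is $81.
Allocation: Ember 2, Vantage 2, Willow 1.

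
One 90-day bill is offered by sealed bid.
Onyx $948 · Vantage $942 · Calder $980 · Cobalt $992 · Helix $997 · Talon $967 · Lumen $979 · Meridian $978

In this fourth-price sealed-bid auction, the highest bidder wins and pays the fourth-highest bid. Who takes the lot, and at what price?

Helix pays $979

Bids ranked: 997 (Helix) > 992 (Cobalt) > 980 (Calder) > 979 (Lumen) > 978 (Meridian) > 967 (Talon) > …
Helix wins; payment is bid #4 in the ranking = $979.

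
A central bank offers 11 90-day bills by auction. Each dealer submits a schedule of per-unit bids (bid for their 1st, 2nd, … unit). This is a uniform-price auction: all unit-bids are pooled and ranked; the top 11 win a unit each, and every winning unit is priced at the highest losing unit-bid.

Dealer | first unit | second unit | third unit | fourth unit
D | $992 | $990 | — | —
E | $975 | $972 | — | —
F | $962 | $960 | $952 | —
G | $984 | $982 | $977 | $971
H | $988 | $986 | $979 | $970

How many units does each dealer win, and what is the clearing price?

D 2, E 2, G 4, H 3; clearing price $970

All unit-bids, highest first — top 11: 992 (D-1), 990 (D-2), 988 (H-1), 986 (H-2), 984 (G-1), 982 (G-2), 979 (H-3), 977 (G-3), 975 (E-1), 972 (E-2), 971 (G-4)
Highest rejected unit-bid = $970.
Allocation: D 2, E 2, G 4, H 3.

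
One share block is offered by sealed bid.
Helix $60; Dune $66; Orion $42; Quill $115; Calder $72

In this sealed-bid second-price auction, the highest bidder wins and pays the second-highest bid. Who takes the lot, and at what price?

Rule: the highest bidder wins and pays the second-highest bid.
Sorting bids: 115 (Quill) > 72 (Calder) > 66 (Dune) > 60 (Helix) > 42 (Orion)
Quill wins with the highest bid; price is set by the runner-up at $72.

Quill pays $72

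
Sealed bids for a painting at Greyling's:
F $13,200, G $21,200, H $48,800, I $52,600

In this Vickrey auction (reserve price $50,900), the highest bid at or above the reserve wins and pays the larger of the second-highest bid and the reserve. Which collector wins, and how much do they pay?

Bids ranked: 52,600 (I) > 48,800 (H) > 21,200 (G) > 13,200 (F)
I has the top bid at or above the reserve ($52,600).
Second-highest bid $48,800 is below the reserve $50,900, so the reserve binds → payment $50,900.

I pays $50,900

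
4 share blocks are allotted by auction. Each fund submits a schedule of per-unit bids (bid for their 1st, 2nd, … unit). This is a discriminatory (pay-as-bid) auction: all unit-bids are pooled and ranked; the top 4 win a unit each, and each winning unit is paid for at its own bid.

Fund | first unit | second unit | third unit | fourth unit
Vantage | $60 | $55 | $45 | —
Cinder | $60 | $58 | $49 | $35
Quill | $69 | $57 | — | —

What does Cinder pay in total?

Pooled unit-bids ranked (top 4): 69 (Quill-1), 60 (Vantage-1), 60 (Cinder-1), 58 (Cinder-2)
Next rejected bid: $57 (not a price — pay-as-bid).
Cinder's winning unit-bids: 60 + 58 = $118.

Cinder pays $118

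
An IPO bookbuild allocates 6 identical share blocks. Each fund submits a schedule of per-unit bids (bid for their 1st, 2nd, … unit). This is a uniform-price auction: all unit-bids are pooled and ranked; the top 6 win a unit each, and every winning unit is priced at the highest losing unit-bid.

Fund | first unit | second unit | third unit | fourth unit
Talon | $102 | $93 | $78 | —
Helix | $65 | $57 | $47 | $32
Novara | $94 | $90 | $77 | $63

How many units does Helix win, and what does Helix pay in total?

All unit-bids, highest first — top 6: 102 (Talon-1), 94 (Novara-1), 93 (Talon-2), 90 (Novara-2), 78 (Talon-3), 77 (Novara-3)
The (k+1)-th unit-bid is $65.
Helix wins 0 unit(s) at $65 each.

Helix: 0 units, pays $0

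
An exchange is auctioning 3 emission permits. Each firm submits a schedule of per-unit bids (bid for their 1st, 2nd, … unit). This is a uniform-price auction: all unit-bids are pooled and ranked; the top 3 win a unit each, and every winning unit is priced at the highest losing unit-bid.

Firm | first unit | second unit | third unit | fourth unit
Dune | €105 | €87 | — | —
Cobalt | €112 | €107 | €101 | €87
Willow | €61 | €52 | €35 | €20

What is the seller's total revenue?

Total revenue: €303

Pooled unit-bids ranked (top 3): 112 (Cobalt-1), 107 (Cobalt-2), 105 (Dune-1)
The (k+1)-th unit-bid is €101.
Allocation: Cobalt 2, Dune 1. Every unit priced at €101.
Revenue = 3 × 101 = €303.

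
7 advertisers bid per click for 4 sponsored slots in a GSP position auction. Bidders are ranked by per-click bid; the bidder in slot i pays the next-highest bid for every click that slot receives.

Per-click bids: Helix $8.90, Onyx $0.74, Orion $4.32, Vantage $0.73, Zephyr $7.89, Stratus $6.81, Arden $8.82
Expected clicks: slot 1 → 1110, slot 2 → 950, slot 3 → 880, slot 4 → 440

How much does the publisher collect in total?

Per-click bids in order: $8.90 (Helix) > $8.82 (Arden) > $7.89 (Zephyr) > $6.81 (Stratus) > $4.32 (Orion) > …
Slot 1: Helix pays $8.82 × 1110 = $9790.20
Slot 2: Arden pays $7.89 × 950 = $7495.50
Slot 3: Zephyr pays $6.81 × 880 = $5992.80
Slot 4: Stratus pays $4.32 × 440 = $1900.80
Total = $25179.30

Total revenue: $25179.30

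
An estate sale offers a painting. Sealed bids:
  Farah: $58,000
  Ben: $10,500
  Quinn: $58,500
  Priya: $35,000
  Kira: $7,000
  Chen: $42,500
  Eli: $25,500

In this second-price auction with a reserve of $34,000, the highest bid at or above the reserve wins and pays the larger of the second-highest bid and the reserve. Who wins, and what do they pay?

Rule: the highest bid at or above the reserve wins and pays the larger of the second-highest bid and the reserve.
Bids ranked: 58,500 (Quinn) > 58,000 (Farah) > 42,500 (Chen) > 35,000 (Priya) > 25,500 (Eli) > 10,500 (Ben) > …
Quinn has the top bid at or above the reserve ($58,500).
max(second-highest $58,000, reserve $34,000) = $58,000; the reserve does not bind.

Quinn pays $58,000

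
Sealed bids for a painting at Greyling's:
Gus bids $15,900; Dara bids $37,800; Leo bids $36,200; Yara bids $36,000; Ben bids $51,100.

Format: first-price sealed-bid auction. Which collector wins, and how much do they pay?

Ben pays $51,100

Rule: the highest bidder wins and pays their own bid.
Sorting bids: 51,100 (Ben) > 37,800 (Dara) > 36,200 (Leo) > 36,000 (Yara) > 15,900 (Gus)
Ben is highest → pays own bid, $51,100.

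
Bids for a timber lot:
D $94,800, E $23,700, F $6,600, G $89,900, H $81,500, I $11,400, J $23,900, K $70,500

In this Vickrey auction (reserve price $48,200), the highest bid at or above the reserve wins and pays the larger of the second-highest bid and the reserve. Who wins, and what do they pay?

D pays $89,900

Rule: the highest bid at or above the reserve wins and pays the larger of the second-highest bid and the reserve.
Bids in order: 94,800 (D) > 89,900 (G) > 81,500 (H) > 70,500 (K) > 23,900 (J) > 23,700 (E) > …
D has the top bid at or above the reserve ($94,800).
Second-highest bid $89,900 exceeds the reserve $48,200 → payment $89,900.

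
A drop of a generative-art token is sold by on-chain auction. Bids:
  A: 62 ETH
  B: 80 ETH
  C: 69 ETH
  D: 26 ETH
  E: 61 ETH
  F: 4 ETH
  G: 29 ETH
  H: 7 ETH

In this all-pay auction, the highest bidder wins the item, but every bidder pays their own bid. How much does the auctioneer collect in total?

Bids ranked: 80 (B) > 69 (C) > 62 (A) > 61 (E) > 29 (G) > 26 (D) > …
Every bidder forfeits their bid regardless of winning.
Revenue = 62 + 80 + 69 + 26 + 61 + 4 + 29 + 7 = 338 ETH.

Total revenue: 338 ETH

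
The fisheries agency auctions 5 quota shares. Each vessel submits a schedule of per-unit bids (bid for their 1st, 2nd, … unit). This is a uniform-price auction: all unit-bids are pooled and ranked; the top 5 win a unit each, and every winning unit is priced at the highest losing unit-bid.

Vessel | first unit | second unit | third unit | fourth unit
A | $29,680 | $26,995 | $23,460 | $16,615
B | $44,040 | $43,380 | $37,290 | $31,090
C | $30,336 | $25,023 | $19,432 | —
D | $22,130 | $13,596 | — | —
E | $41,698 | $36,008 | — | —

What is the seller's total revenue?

Total revenue: $155,450

Pooled unit-bids ranked (top 5): 44,040 (B-1), 43,380 (B-2), 41,698 (E-1), 37,290 (B-3), 36,008 (E-2)
First bid not allocated: $31,090.
Allocation: B 3, E 2. Every unit priced at $31,090.
Revenue = 5 × 31,090 = $155,450.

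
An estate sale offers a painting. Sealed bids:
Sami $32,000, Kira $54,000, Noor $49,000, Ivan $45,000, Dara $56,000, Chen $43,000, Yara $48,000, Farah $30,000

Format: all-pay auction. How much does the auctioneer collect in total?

All-pay auction: the highest bidder wins the item, but every bidder pays their own bid.
Sorting bids: 56,000 (Dara) > 54,000 (Kira) > 49,000 (Noor) > 48,000 (Yara) > 45,000 (Ivan) > 43,000 (Chen) > …
Every bidder forfeits their bid regardless of winning.
Revenue = 32,000 + 54,000 + 49,000 + 45,000 + 56,000 + 43,000 + 48,000 + 30,000 = $357,000.

Total revenue: $357,000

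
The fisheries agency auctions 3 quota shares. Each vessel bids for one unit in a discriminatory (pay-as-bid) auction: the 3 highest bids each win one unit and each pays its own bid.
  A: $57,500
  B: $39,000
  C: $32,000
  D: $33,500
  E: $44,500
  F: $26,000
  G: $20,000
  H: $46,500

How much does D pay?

Ordering the bids: 57,500 (A), 46,500 (H), 44,500 (E), 39,000 (B), 33,500 (D), …
Top 3: A, H, E.
D does not win → $0.

D pays $0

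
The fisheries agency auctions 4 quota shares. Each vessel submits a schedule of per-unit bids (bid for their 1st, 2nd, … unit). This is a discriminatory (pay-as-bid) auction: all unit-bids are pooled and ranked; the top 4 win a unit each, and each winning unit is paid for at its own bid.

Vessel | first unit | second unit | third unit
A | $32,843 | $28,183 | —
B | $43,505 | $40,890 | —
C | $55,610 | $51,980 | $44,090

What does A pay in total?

A pays $0

All unit-bids, highest first — top 4: 55,610 (C-1), 51,980 (C-2), 44,090 (C-3), 43,505 (B-1)
Next rejected bid: $40,890 (not a price — pay-as-bid).
A wins no units.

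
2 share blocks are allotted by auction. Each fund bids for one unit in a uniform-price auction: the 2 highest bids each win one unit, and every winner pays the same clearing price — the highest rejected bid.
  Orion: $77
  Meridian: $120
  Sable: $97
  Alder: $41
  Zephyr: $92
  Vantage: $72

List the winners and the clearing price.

Sorting: 120 (Meridian), 97 (Sable), 92 (Zephyr), 77 (Orion), …
Winners (2 units): Meridian, Sable.
Highest unsuccessful bid: $92 → clearing price.

Meridian, Sable; each pays $92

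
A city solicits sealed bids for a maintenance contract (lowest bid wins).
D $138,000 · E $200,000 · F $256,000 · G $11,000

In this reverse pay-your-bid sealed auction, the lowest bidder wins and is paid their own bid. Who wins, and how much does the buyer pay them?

Sorting bids: 11,000 (G) < 138,000 (D) < 200,000 (E) < 256,000 (F)
G is lowest → is paid own bid, $11,000.

G is paid $11,000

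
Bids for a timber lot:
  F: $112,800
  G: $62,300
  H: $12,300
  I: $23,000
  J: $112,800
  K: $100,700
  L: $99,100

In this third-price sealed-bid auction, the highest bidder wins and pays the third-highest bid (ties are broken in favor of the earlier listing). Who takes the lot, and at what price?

Bids in order: 112,800 (F) > 112,800 (J) > 100,700 (K) > 99,100 (L) > 62,300 (G) > 23,000 (I) > …
Tie at $112,800 → F wins by tie-break.
F wins; payment is bid #3 in the ranking = $100,700.

F pays $100,700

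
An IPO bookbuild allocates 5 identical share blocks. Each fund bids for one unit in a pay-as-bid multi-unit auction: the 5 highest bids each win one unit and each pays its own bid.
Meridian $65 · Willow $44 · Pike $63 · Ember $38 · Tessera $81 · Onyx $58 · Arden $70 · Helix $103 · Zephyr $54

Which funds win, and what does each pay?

Sorting: 103 (Helix), 81 (Tessera), 70 (Arden), 65 (Meridian), 63 (Pike), 58 (Onyx), 54 (Zephyr), …
Winners (5 units): Helix, Tessera, Arden, Meridian, Pike.
Each winner pays its own bid: Helix $103, Tessera $81, Arden $70, Meridian $65, Pike $63.

Helix $103, Tessera $81, Arden $70, Meridian $65, Pike $63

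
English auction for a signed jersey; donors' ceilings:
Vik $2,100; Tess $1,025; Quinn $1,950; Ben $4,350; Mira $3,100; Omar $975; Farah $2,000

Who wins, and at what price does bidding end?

Rule: the price rises until one bidder remains; the winner pays the price at which the last rival dropped out.
Sorting limits: 4,350 (Ben) > 3,100 (Mira) > 2,100 (Vik) > 2,000 (Farah) > 1,950 (Quinn) > 1,025 (Tess) > …
Once the price passes $3,100, only Ben is left; the hammer falls at Mira's limit of $3,100.

Ben wins at $3,100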